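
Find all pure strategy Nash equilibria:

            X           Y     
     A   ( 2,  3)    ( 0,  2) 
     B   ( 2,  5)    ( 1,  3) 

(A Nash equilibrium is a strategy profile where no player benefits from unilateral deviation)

Nash equilibrium: (A, X), (B, X)

Work:
Best responses:
  P1 vs X: payoffs [2, 2] → best response A/B (payoff 2)
  P1 vs Y: payoffs [0, 1] → best response B (payoff 1)
  P2 vs A: payoffs [3, 2] → best response X (payoff 3)
  P2 vs B: payoffs [5, 3] → best response X (payoff 5)
Mutual best responses: (A,X), (B,X) → Nash equilibria.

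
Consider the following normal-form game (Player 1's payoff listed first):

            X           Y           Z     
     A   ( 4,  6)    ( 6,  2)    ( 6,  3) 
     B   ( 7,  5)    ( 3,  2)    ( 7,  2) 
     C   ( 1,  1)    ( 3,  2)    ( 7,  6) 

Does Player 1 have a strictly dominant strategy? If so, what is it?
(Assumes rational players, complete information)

No strictly dominant strategy exists for Player 1

Work:
A strategy strictly dominates another if it gives a strictly higher payoff against every opponent action. Compare each pair of P1's strategies column-by-column:
  A vs B: [4 vs 7, 6 vs 3, 6 vs 7] → A does not strictly dominate B (column X: 4 ≤ 7)
  A vs C: [4 vs 1, 6 vs 3, 6 vs 7] → A does not strictly dominate C (column Z: 6 ≤ 7)
  B vs A: [7 vs 4, 3 vs 6, 7 vs 6] → B does not strictly dominate A (column Y: 3 ≤ 6)
  B vs C: [7 vs 1, 3 vs 3, 7 vs 7] → B does not strictly dominate C (column Y: 3 ≤ 3)
  C vs A: [1 vs 4, 3 vs 6, 7 vs 6] → C does not strictly dominate A (column X: 1 ≤ 4)
  C vs B: [1 vs 7, 3 vs 3, 7 vs 7] → C does not strictly dominate B (column X: 1 ≤ 7)
No single strategy strictly dominates all others → no strictly dominant strategy.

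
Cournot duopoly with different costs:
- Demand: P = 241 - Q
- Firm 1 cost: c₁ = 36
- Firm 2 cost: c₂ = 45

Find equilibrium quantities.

q₁* = 71.33, q₂* = 62.33

Work:
Reaction: q₁ = (241 - 36 - q₂)/2
Reaction: q₂ = (241 - 45 - q₁)/2
Solve simultaneously:
q₁* = (241 - 2×36 + 45)/3 = 71.33
q₂* = (241 - 2×45 + 36)/3 = 62.33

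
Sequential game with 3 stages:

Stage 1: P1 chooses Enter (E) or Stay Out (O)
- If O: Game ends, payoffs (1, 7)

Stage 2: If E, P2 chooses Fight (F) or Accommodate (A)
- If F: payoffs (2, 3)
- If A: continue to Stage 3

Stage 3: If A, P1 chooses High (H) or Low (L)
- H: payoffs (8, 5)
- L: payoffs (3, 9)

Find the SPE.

SPE: (E, A, H); Outcome (8, 5)

Work:
Stage 3: P1 chooses H (8 vs 3)
Stage 2: P2: F->3, A->5 (anticipating H). Choose A
Stage 1: P1: O->1, E->8 (anticipating A, H). Choose E
SPE path: E -> A -> H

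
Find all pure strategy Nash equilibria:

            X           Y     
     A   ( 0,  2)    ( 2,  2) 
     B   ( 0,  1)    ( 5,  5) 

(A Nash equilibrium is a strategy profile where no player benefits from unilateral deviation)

Nash equilibrium: (A, X), (B, Y)

Work:
Best responses:
  P1 vs X: payoffs [0, 0] → best response A/B (payoff 0)
  P1 vs Y: payoffs [2, 5] → best response B (payoff 5)
  P2 vs A: payoffs [2, 2] → best response X/Y (payoff 2)
  P2 vs B: payoffs [1, 5] → best response Y (payoff 5)
Mutual best responses: (A,X), (B,Y) → Nash equilibria.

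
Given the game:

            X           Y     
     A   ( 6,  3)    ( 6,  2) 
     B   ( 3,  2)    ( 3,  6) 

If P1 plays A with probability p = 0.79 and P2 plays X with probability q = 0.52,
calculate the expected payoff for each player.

E[P1] = 5.37, E[P2] = 2.814

Work:
E[P1] = p·q·π₁(A,X) + p·(1-q)·π₁(A,Y) + (1-p)·q·π₁(B,X) + (1-p)·(1-q)·π₁(B,Y)
= 0.79·0.52·6 + 0.79·0.48·6 + 0.21·0.52·3 + 0.21·0.48·3
= 5.37

E[P2] = 2.814 (similar calculation)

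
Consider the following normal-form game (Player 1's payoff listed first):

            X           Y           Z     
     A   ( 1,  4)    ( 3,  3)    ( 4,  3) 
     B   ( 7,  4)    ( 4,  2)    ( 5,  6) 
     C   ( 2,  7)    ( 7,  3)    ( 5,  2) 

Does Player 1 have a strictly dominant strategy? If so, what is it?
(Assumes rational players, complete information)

No strictly dominant strategy exists for Player 1

Work:
A strategy strictly dominates another if it gives a strictly higher payoff against every opponent action. Compare each pair of P1's strategies column-by-column:
  A vs B: [1 vs 7, 3 vs 4, 4 vs 5] → A does not strictly dominate B (column X: 1 ≤ 7)
  A vs C: [1 vs 2, 3 vs 7, 4 vs 5] → A does not strictly dominate C (column X: 1 ≤ 2)
  B vs A: [7 vs 1, 4 vs 3, 5 vs 4] → B strictly dominates A
  B vs C: [7 vs 2, 4 vs 7, 5 vs 5] → B does not strictly dominate C (column Y: 4 ≤ 7)
  C vs A: [2 vs 1, 7 vs 3, 5 vs 4] → C strictly dominates A
  C vs B: [2 vs 7, 7 vs 4, 5 vs 5] → C does not strictly dominate B (column X: 2 ≤ 7)
No single strategy strictly dominates all others → no strictly dominant strategy.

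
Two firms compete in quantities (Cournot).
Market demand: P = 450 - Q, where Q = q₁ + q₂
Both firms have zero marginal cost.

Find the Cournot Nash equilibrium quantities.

q₁* = q₂* = 150.0; P* = 150.0

Work:
Profit: π_i = P·q_i = (a - q_i - q_j)·q_i
FOC: ∂π_i/∂q_i = a - 2q_i - q_j = 0
Reaction function: q_i = (450 - q_j)/2
Symmetry: q* = 450/3 = 150.0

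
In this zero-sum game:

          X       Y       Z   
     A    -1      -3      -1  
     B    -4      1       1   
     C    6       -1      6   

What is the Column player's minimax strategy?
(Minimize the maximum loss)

Column should play Y, value = 1

Work:
Column player minimizes Row's maximum payoff:
Column X: max payoff to Row = 6
Column Y: max payoff to Row = 1
Column Z: max payoff to Row = 6
Minimum is 1, achieved by column Y.
Minimax strategy: Y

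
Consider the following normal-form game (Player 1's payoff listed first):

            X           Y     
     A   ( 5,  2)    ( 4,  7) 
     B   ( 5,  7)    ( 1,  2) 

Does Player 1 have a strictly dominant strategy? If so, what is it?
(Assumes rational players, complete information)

No strictly dominant strategy exists for Player 1

Work:
A strategy strictly dominates another if it gives a strictly higher payoff against every opponent action. Compare each pair of P1's strategies column-by-column:
  A vs B: [5 vs 5, 4 vs 1] → A does not strictly dominate B (column X: 5 ≤ 5)
  B vs A: [5 vs 5, 1 vs 4] → B does not strictly dominate A (column X: 5 ≤ 5)
No single strategy strictly dominates all others → no strictly dominant strategy.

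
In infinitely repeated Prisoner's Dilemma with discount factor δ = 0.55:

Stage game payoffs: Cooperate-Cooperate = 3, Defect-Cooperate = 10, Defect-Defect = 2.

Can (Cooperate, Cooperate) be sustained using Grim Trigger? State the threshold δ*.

δ* = 0.875; since δ = 0.55 < 0.875, cooperation cannot be sustained

Work:
For Grim Trigger:
Cooperate forever: 3/(1-δ)
Defect then punished: 10 + 2·δ/(1-δ)
Need: 3/(1-δ) ≥ 10 + 2·δ/(1-δ)
Solving: δ ≥ (T-R)/(T-P) = (10-3)/(10-2) = 0.875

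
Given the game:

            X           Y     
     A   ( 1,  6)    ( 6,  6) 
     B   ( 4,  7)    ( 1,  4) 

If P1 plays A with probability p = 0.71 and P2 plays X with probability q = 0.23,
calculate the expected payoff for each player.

E[P1] = 3.9336, E[P2] = 5.6201

Work:
E[P1] = p·q·π₁(A,X) + p·(1-q)·π₁(A,Y) + (1-p)·q·π₁(B,X) + (1-p)·(1-q)·π₁(B,Y)
= 0.71·0.23·1 + 0.71·0.77·6 + 0.29·0.23·4 + 0.29·0.77·1
= 3.9336

E[P2] = 5.6201 (similar calculation)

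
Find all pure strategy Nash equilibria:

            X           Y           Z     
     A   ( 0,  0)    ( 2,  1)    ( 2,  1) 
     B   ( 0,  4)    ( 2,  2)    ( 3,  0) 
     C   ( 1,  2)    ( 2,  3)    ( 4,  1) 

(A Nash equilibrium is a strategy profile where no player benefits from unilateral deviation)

Nash equilibrium: (A, Y), (C, Y)

Work:
Best responses:
  P1 vs X: payoffs [0, 0, 1] → best response C (payoff 1)
  P1 vs Y: payoffs [2, 2, 2] → best response A/B/C (payoff 2)
  P1 vs Z: payoffs [2, 3, 4] → best response C (payoff 4)
  P2 vs A: payoffs [0, 1, 1] → best response Y/Z (payoff 1)
  P2 vs B: payoffs [4, 2, 0] → best response X (payoff 4)
  P2 vs C: payoffs [2, 3, 1] → best response Y (payoff 3)
Mutual best responses: (A,Y), (C,Y) → Nash equilibria.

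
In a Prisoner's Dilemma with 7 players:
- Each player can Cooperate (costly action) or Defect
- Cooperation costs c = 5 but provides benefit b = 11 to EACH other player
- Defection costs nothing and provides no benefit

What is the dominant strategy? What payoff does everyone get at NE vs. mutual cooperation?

Dominant: Defect; NE payoff = 0; Coop payoff = 61

Work:
Defect dominates (saves cost c = 5, benefit to others is external)
NE: All defect → everyone gets 0
If all cooperate: each receives (6)×11 - 5 = 61
Social dilemma: 61 > 0 but NE gives 0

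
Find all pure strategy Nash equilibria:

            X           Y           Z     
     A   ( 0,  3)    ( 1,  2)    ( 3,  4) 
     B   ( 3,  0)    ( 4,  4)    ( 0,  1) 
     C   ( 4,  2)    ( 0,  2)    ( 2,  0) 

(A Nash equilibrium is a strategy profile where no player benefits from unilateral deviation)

Nash equilibrium: (A, Z), (B, Y), (C, X)

Work:
Best responses:
  P1 vs X: payoffs [0, 3, 4] → best response C (payoff 4)
  P1 vs Y: payoffs [1, 4, 0] → best response B (payoff 4)
  P1 vs Z: payoffs [3, 0, 2] → best response A (payoff 3)
  P2 vs A: payoffs [3, 2, 4] → best response Z (payoff 4)
  P2 vs B: payoffs [0, 4, 1] → best response Y (payoff 4)
  P2 vs C: payoffs [2, 2, 0] → best response X/Y (payoff 2)
Mutual best responses: (A,Z), (B,Y), (C,X) → Nash equilibria.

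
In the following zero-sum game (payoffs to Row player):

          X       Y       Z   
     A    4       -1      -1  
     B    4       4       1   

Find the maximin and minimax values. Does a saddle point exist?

Maximin = 1, Minimax = 1, Saddle: True

Work:
Row minimums: [-1, 1] → maximin = 1
Column maximums: [4, 4, 1] → minimax = 1
Saddle point exists! Game value = 1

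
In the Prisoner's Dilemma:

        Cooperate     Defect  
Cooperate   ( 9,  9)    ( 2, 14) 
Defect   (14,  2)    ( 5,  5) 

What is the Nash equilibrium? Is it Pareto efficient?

(Defect, Defect) is NE; not Pareto efficient

Work:
Defect dominates Cooperate for both players:
If P2 cooperates: Defect (14) > Cooperate (9)
If P2 defects: Defect (5) > Cooperate (2)
NE: (Defect, Defect) with payoff (5, 5)
But (Cooperate, Cooperate) = (9, 9) Pareto dominates (5, 5)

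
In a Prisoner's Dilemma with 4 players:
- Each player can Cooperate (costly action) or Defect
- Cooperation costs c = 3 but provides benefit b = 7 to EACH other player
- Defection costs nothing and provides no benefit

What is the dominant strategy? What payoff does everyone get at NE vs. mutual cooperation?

Dominant: Defect; NE payoff = 0; Coop payoff = 18

Work:
Defect dominates (saves cost c = 3, benefit to others is external)
NE: All defect → everyone gets 0
If all cooperate: each receives (3)×7 - 3 = 18
Social dilemma: 18 > 0 but NE gives 0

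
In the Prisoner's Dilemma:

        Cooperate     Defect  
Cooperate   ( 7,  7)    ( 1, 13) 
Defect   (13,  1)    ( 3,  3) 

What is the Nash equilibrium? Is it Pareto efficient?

(Defect, Defect) is NE; not Pareto efficient

Work:
Defect dominates Cooperate for both players:
If P2 cooperates: Defect (13) > Cooperate (7)
If P2 defects: Defect (3) > Cooperate (1)
NE: (Defect, Defect) with payoff (3, 3)
But (Cooperate, Cooperate) = (7, 7) Pareto dominates (3, 3)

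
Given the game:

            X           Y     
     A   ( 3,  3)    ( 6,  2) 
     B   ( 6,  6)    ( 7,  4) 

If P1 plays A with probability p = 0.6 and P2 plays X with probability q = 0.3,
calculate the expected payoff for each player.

E[P1] = 5.74, E[P2] = 3.22

Work:
E[P1] = p·q·π₁(A,X) + p·(1-q)·π₁(A,Y) + (1-p)·q·π₁(B,X) + (1-p)·(1-q)·π₁(B,Y)
= 0.6·0.3·3 + 0.6·0.7·6 + 0.4·0.3·6 + 0.4·0.7·7
= 5.74

E[P2] = 3.22 (similar calculation)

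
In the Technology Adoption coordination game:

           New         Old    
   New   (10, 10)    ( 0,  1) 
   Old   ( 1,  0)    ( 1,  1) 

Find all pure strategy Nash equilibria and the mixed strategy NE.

Pure NE: (New, New) and (Old, Old); Mixed NE: p = 0.1, q = 0.1

Work:
Check pure NE:
(New, New): (10, 10) - no unilateral deviation beneficial
(Old, Old): (1, 1) - no unilateral deviation beneficial
Mixed NE: P1 plays New with p = 0.1, P2 plays New with q = 0.1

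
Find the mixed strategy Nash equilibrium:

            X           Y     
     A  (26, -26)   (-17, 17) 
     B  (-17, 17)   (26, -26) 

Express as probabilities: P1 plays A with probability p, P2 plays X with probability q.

p = 0.5, q = 0.5

Work:
Find probabilities that make opponent indifferent:
P2 chooses q to make P1 indifferent between A and B
P1 chooses p to make P2 indifferent between X and Y
Mixed NE: P1 plays (A: 0.5, B: 0.5), P2 plays (X: 0.5, Y: 0.5)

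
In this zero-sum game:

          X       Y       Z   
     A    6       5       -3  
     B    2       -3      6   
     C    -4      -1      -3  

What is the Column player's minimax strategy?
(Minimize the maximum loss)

Column should play Y, value = 5

Work:
Column player minimizes Row's maximum payoff:
Column X: max payoff to Row = 6
Column Y: max payoff to Row = 5
Column Z: max payoff to Row = 6
Minimum is 5, achieved by column Y.
Minimax strategy: Y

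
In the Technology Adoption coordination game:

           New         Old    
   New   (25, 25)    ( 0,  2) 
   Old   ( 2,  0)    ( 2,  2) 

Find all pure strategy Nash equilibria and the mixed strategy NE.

Pure NE: (New, New) and (Old, Old); Mixed NE: p = 0.08, q = 0.08

Work:
Check pure NE:
(New, New): (25, 25) - no unilateral deviation beneficial
(Old, Old): (2, 2) - no unilateral deviation beneficial
Mixed NE: P1 plays New with p = 0.08, P2 plays New with q = 0.08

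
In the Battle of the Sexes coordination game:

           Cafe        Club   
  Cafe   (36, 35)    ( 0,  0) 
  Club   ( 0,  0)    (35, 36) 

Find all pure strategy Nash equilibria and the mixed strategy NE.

Pure NE: (Cafe, Cafe) and (Club, Club); Mixed NE: p = 0.507, q = 0.493

Work:
Check pure NE:
(Cafe, Cafe): (36, 35) - no unilateral deviation beneficial
(Club, Club): (35, 36) - no unilateral deviation beneficial
Mixed NE: P1 plays Cafe with p = 0.507, P2 plays Cafe with q = 0.493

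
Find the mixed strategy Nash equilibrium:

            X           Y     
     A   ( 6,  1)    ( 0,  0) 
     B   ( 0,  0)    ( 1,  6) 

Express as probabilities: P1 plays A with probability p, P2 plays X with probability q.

p = 0.8571, q = 0.1429

Work:
Find probabilities that make opponent indifferent:
P2 chooses q to make P1 indifferent between A and B
P1 chooses p to make P2 indifferent between X and Y
Mixed NE: P1 plays (A: 0.8571, B: 0.1429), P2 plays (X: 0.1429, Y: 0.8571)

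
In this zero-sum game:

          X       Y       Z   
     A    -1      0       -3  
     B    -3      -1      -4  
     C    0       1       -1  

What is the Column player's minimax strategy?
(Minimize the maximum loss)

Column should play Z, value = -1

Work:
Column player minimizes Row's maximum payoff:
Column X: max payoff to Row = 0
Column Y: max payoff to Row = 1
Column Z: max payoff to Row = -1
Minimum is -1, achieved by column Z.
Minimax strategy: Z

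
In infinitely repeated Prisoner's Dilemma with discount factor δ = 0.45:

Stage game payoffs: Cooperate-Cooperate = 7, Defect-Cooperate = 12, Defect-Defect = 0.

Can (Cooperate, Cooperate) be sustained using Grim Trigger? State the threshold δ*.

δ* = 0.4167; since δ = 0.45 ≥ 0.4167, cooperation can be sustained

Work:
For Grim Trigger:
Cooperate forever: 7/(1-δ)
Defect then punished: 12 + 0·δ/(1-δ)
Need: 7/(1-δ) ≥ 12 + 0·δ/(1-δ)
Solving: δ ≥ (T-R)/(T-P) = (12-7)/(12-0) = 0.4167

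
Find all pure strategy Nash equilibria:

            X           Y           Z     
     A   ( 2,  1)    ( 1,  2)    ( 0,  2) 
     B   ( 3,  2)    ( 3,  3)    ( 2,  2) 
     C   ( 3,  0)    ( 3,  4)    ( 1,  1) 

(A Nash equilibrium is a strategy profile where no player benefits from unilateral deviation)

Nash equilibrium: (B, Y), (C, Y)

Work:
Best responses:
  P1 vs X: payoffs [2, 3, 3] → best response B/C (payoff 3)
  P1 vs Y: payoffs [1, 3, 3] → best response B/C (payoff 3)
  P1 vs Z: payoffs [0, 2, 1] → best response B (payoff 2)
  P2 vs A: payoffs [1, 2, 2] → best response Y/Z (payoff 2)
  P2 vs B: payoffs [2, 3, 2] → best response Y (payoff 3)
  P2 vs C: payoffs [0, 4, 1] → best response Y (payoff 4)
Mutual best responses: (B,Y), (C,Y) → Nash equilibria.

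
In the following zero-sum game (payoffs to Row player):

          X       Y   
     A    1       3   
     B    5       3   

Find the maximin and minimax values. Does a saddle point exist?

Maximin = 3, Minimax = 3, Saddle: True

Work:
Row minimums: [1, 3] → maximin = 3
Column maximums: [5, 3] → minimax = 3
Saddle point exists! Game value = 3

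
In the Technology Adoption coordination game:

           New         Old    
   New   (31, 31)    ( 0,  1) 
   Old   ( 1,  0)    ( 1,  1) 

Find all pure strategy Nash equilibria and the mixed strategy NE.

Pure NE: (New, New) and (Old, Old); Mixed NE: p = 0.0323, q = 0.0323

Work:
Check pure NE:
(New, New): (31, 31) - no unilateral deviation beneficial
(Old, Old): (1, 1) - no unilateral deviation beneficial
Mixed NE: P1 plays New with p = 0.0323, P2 plays New with q = 0.0323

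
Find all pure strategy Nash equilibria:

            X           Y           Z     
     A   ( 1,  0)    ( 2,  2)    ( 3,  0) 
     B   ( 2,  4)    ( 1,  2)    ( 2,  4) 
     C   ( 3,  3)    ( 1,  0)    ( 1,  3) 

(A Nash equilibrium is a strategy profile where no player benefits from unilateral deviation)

Nash equilibrium: (A, Y), (C, X)

Work:
Best responses:
  P1 vs X: payoffs [1, 2, 3] → best response C (payoff 3)
  P1 vs Y: payoffs [2, 1, 1] → best response A (payoff 2)
  P1 vs Z: payoffs [3, 2, 1] → best response A (payoff 3)
  P2 vs A: payoffs [0, 2, 0] → best response Y (payoff 2)
  P2 vs B: payoffs [4, 2, 4] → best response X/Z (payoff 4)
  P2 vs C: payoffs [3, 0, 3] → best response X/Z (payoff 3)
Mutual best responses: (A,Y), (C,X) → Nash equilibria.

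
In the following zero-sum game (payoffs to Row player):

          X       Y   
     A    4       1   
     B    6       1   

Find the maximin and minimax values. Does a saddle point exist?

Maximin = 1, Minimax = 1, Saddle: True

Work:
Row minimums: [1, 1] → maximin = 1
Column maximums: [6, 1] → minimax = 1
Saddle point exists! Game value = 1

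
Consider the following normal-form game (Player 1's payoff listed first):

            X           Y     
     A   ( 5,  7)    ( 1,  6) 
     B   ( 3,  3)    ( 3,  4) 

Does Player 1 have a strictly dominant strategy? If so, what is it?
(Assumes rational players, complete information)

No strictly dominant strategy exists for Player 1

Work:
A strategy strictly dominates another if it gives a strictly higher payoff against every opponent action. Compare each pair of P1's strategies column-by-column:
  A vs B: [5 vs 3, 1 vs 3] → A does not strictly dominate B (column Y: 1 ≤ 3)
  B vs A: [3 vs 5, 3 vs 1] → B does not strictly dominate A (column X: 3 ≤ 5)
No single strategy strictly dominates all others → no strictly dominant strategy.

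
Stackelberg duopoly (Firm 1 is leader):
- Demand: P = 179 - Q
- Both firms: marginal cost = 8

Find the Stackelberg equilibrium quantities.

q₁* (leader) = 85.5, q₂* (follower) = 42.75

Work:
Follower's reaction: q₂ = (a - c - q₁)/2
Leader substitutes: π₁ = q₁·(a - q₁ - (a-c-q₁)/2 - c)
FOC: q₁* = (179 - 8)/2 = 85.50
Then: q₂* = (179 - 8 - 85.5)/2 = 42.75
Leader has first-mover advantage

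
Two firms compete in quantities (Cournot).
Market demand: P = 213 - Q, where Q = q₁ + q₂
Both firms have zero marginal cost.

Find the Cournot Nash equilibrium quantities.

q₁* = q₂* = 71.0; P* = 71.0

Work:
Profit: π_i = P·q_i = (a - q_i - q_j)·q_i
FOC: ∂π_i/∂q_i = a - 2q_i - q_j = 0
Reaction function: q_i = (213 - q_j)/2
Symmetry: q* = 213/3 = 71.0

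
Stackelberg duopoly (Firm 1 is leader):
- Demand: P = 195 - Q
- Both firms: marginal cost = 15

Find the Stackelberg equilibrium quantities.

q₁* (leader) = 90.0, q₂* (follower) = 45.0

Work:
Follower's reaction: q₂ = (a - c - q₁)/2
Leader substitutes: π₁ = q₁·(a - q₁ - (a-c-q₁)/2 - c)
FOC: q₁* = (195 - 15)/2 = 90.00
Then: q₂* = (195 - 15 - 90.0)/2 = 45.00
Leader has first-mover advantage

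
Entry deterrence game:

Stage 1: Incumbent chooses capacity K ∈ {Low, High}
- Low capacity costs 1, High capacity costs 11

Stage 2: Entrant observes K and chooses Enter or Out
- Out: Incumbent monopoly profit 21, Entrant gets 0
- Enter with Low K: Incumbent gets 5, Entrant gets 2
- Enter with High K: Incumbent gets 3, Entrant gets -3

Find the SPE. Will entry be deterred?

SPE: (High, Enter|Low, Out|High); Entry deterred. Incumbent net profit = 10

Work:
After Low K: Entrant enters (2 > 0)
After High K: Entrant stays out (-3 < 0)
Incumbent: Low → 5−1=4, High → 21−11=10
Incumbent chooses High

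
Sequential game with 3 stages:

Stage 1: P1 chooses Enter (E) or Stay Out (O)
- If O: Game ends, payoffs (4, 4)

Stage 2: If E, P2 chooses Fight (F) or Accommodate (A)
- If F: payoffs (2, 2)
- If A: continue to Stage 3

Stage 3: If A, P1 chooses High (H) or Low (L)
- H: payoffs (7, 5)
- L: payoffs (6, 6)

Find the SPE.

SPE: (E, A, H); Outcome (7, 5)

Work:
Stage 3: P1 chooses H (7 vs 6)
Stage 2: P2: F->2, A->5 (anticipating H). Choose A
Stage 1: P1: O->4, E->7 (anticipating A, H). Choose E
SPE path: E -> A -> H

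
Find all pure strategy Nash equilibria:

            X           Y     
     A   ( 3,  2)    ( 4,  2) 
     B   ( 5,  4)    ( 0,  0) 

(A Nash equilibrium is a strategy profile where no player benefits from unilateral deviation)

Nash equilibrium: (A, Y), (B, X)

Work:
Best responses:
  P1 vs X: payoffs [3, 5] → best response B (payoff 5)
  P1 vs Y: payoffs [4, 0] → best response A (payoff 4)
  P2 vs A: payoffs [2, 2] → best response X/Y (payoff 2)
  P2 vs B: payoffs [4, 0] → best response X (payoff 4)
Mutual best responses: (A,Y), (B,X) → Nash equilibria.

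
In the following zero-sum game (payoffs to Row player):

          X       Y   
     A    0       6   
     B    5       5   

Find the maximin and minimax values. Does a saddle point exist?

Maximin = 5, Minimax = 5, Saddle: True

Work:
Row minimums: [0, 5] → maximin = 5
Column maximums: [5, 6] → minimax = 5
Saddle point exists! Game value = 5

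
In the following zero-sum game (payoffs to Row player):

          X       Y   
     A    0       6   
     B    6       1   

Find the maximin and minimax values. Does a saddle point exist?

Maximin = 1, Minimax = 6, Saddle: False

Work:
Row minimums: [0, 1] → maximin = 1
Column maximums: [6, 6] → minimax = 6
No saddle point (maximin ≠ minimax). Mixed strategy needed.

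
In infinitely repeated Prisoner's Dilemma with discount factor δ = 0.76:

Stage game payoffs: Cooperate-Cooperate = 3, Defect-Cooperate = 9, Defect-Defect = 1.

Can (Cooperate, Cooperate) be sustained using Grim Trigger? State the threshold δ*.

δ* = 0.75; since δ = 0.76 ≥ 0.75, cooperation can be sustained

Work:
For Grim Trigger:
Cooperate forever: 3/(1-δ)
Defect then punished: 9 + 1·δ/(1-δ)
Need: 3/(1-δ) ≥ 9 + 1·δ/(1-δ)
Solving: δ ≥ (T-R)/(T-P) = (9-3)/(9-1) = 0.75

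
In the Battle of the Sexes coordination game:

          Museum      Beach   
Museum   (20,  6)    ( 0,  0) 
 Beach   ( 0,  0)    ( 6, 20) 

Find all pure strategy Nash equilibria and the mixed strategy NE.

Pure NE: (Museum, Museum) and (Beach, Beach); Mixed NE: p = 0.7692, q = 0.2308

Work:
Check pure NE:
(Museum, Museum): (20, 6) - no unilateral deviation beneficial
(Beach, Beach): (6, 20) - no unilateral deviation beneficial
Mixed NE: P1 plays Museum with p = 0.7692, P2 plays Museum with q = 0.2308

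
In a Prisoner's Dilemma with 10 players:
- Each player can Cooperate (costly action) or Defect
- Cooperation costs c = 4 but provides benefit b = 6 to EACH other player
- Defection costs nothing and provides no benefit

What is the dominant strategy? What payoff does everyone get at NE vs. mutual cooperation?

Dominant: Defect; NE payoff = 0; Coop payoff = 50

Work:
Defect dominates (saves cost c = 4, benefit to others is external)
NE: All defect → everyone gets 0
If all cooperate: each receives (9)×6 - 4 = 50
Social dilemma: 50 > 0 but NE gives 0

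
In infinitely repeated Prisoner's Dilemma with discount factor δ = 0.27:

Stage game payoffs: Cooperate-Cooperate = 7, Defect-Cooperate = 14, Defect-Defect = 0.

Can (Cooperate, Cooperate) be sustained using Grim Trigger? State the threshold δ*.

δ* = 0.5; since δ = 0.27 < 0.5, cooperation cannot be sustained

Work:
For Grim Trigger:
Cooperate forever: 7/(1-δ)
Defect then punished: 14 + 0·δ/(1-δ)
Need: 7/(1-δ) ≥ 14 + 0·δ/(1-δ)
Solving: δ ≥ (T-R)/(T-P) = (14-7)/(14-0) = 0.5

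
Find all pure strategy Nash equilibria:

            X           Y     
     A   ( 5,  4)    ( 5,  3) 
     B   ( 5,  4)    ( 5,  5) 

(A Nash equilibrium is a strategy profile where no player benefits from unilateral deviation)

Nash equilibrium: (A, X), (B, Y)

Work:
Best responses:
  P1 vs X: payoffs [5, 5] → best response A/B (payoff 5)
  P1 vs Y: payoffs [5, 5] → best response A/B (payoff 5)
  P2 vs A: payoffs [4, 3] → best response X (payoff 4)
  P2 vs B: payoffs [4, 5] → best response Y (payoff 5)
Mutual best responses: (A,X), (B,Y) → Nash equilibria.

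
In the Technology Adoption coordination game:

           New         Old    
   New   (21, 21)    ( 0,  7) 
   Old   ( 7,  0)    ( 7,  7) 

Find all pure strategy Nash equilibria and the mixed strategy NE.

Pure NE: (New, New) and (Old, Old); Mixed NE: p = 0.3333, q = 0.3333

Work:
Check pure NE:
(New, New): (21, 21) - no unilateral deviation beneficial
(Old, Old): (7, 7) - no unilateral deviation beneficial
Mixed NE: P1 plays New with p = 0.3333, P2 plays New with q = 0.3333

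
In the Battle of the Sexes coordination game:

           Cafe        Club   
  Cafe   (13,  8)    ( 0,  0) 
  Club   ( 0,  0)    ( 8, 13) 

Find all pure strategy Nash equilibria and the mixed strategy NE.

Pure NE: (Cafe, Cafe) and (Club, Club); Mixed NE: p = 0.619, q = 0.381

Work:
Check pure NE:
(Cafe, Cafe): (13, 8) - no unilateral deviation beneficial
(Club, Club): (8, 13) - no unilateral deviation beneficial
Mixed NE: P1 plays Cafe with p = 0.619, P2 plays Cafe with q = 0.381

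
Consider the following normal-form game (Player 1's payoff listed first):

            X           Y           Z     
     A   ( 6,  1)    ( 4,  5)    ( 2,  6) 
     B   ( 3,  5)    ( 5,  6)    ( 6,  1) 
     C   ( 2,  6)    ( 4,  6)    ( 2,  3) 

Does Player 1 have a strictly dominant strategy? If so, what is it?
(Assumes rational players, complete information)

No strictly dominant strategy exists for Player 1

Work:
A strategy strictly dominates another if it gives a strictly higher payoff against every opponent action. Compare each pair of P1's strategies column-by-column:
  A vs B: [6 vs 3, 4 vs 5, 2 vs 6] → A does not strictly dominate B (column Y: 4 ≤ 5)
  A vs C: [6 vs 2, 4 vs 4, 2 vs 2] → A does not strictly dominate C (column Y: 4 ≤ 4)
  B vs A: [3 vs 6, 5 vs 4, 6 vs 2] → B does not strictly dominate A (column X: 3 ≤ 6)
  B vs C: [3 vs 2, 5 vs 4, 6 vs 2] → B strictly dominates C
  C vs A: [2 vs 6, 4 vs 4, 2 vs 2] → C does not strictly dominate A (column X: 2 ≤ 6)
  C vs B: [2 vs 3, 4 vs 5, 2 vs 6] → C does not strictly dominate B (column X: 2 ≤ 3)
No single strategy strictly dominates all others → no strictly dominant strategy.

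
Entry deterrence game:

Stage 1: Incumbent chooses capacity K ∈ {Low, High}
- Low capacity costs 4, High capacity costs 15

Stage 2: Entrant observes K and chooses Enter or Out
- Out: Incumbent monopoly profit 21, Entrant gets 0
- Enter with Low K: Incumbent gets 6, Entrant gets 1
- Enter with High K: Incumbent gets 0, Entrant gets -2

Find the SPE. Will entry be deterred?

SPE: (High, Enter|Low, Out|High); Entry deterred. Incumbent net profit = 6

Work:
After Low K: Entrant enters (1 > 0)
After High K: Entrant stays out (-2 < 0)
Incumbent: Low → 6−4=2, High → 21−15=6
Incumbent chooses High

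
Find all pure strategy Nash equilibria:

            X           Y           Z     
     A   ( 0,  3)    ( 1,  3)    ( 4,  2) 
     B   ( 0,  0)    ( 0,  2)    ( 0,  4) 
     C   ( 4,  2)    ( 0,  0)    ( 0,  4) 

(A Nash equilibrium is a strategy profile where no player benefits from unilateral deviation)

Nash equilibrium: (A, Y)

Work:
Best responses:
  P1 vs X: payoffs [0, 0, 4] → best response C (payoff 4)
  P1 vs Y: payoffs [1, 0, 0] → best response A (payoff 1)
  P1 vs Z: payoffs [4, 0, 0] → best response A (payoff 4)
  P2 vs A: payoffs [3, 3, 2] → best response X/Y (payoff 3)
  P2 vs B: payoffs [0, 2, 4] → best response Z (payoff 4)
  P2 vs C: payoffs [2, 0, 4] → best response Z (payoff 4)
Mutual best responses: (A,Y) → Nash equilibria.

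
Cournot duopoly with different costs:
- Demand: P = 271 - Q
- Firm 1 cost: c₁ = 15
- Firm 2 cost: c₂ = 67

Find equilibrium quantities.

q₁* = 102.67, q₂* = 50.67

Work:
Reaction: q₁ = (271 - 15 - q₂)/2
Reaction: q₂ = (271 - 67 - q₁)/2
Solve simultaneously:
q₁* = (271 - 2×15 + 67)/3 = 102.67
q₂* = (271 - 2×67 + 15)/3 = 50.67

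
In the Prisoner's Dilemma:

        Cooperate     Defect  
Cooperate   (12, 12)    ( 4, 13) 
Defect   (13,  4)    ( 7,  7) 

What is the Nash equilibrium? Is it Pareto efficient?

(Defect, Defect) is NE; not Pareto efficient

Work:
Defect dominates Cooperate for both players:
If P2 cooperates: Defect (13) > Cooperate (12)
If P2 defects: Defect (7) > Cooperate (4)
NE: (Defect, Defect) with payoff (7, 7)
But (Cooperate, Cooperate) = (12, 12) Pareto dominates (7, 7)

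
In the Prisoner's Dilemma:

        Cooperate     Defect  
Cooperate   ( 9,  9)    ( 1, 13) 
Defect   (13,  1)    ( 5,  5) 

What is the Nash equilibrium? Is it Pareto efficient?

(Defect, Defect) is NE; not Pareto efficient

Work:
Defect dominates Cooperate for both players:
If P2 cooperates: Defect (13) > Cooperate (9)
If P2 defects: Defect (5) > Cooperate (1)
NE: (Defect, Defect) with payoff (5, 5)
But (Cooperate, Cooperate) = (9, 9) Pareto dominates (5, 5)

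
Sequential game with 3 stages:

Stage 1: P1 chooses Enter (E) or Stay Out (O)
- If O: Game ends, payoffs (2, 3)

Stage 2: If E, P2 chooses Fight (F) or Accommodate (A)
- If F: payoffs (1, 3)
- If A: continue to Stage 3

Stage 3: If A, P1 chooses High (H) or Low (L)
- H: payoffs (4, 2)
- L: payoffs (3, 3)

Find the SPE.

SPE: (O, F, H); Outcome (2, 3)

Work:
Stage 3: P1 chooses H (4 vs 3)
Stage 2: P2: F->3, A->2 (anticipating H). Choose F
Stage 1: P1: O->2, E->1 (anticipating F, H). Choose O
SPE path: O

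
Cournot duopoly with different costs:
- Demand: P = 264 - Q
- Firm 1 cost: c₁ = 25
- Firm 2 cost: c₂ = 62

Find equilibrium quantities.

q₁* = 92.0, q₂* = 55.0

Work:
Reaction: q₁ = (264 - 25 - q₂)/2
Reaction: q₂ = (264 - 62 - q₁)/2
Solve simultaneously:
q₁* = (264 - 2×25 + 62)/3 = 92.0
q₂* = (264 - 2×62 + 25)/3 = 55.0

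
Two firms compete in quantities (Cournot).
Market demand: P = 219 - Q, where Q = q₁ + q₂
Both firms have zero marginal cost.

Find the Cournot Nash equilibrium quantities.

q₁* = q₂* = 73.0; P* = 73.0

Work:
Profit: π_i = P·q_i = (a - q_i - q_j)·q_i
FOC: ∂π_i/∂q_i = a - 2q_i - q_j = 0
Reaction function: q_i = (219 - q_j)/2
Symmetry: q* = 219/3 = 73.0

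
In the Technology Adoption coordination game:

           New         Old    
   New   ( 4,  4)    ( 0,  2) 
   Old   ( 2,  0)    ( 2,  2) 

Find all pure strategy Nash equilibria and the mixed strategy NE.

Pure NE: (New, New) and (Old, Old); Mixed NE: p = 0.5, q = 0.5

Work:
Check pure NE:
(New, New): (4, 4) - no unilateral deviation beneficial
(Old, Old): (2, 2) - no unilateral deviation beneficial
Mixed NE: P1 plays New with p = 0.5, P2 plays New with q = 0.5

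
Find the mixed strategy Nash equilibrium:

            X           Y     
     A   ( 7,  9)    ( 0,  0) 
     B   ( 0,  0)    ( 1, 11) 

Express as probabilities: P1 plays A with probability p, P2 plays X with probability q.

p = 0.55, q = 0.125

Work:
Find probabilities that make opponent indifferent:
P2 chooses q to make P1 indifferent between A and B
P1 chooses p to make P2 indifferent between X and Y
Mixed NE: P1 plays (A: 0.55, B: 0.45), P2 plays (X: 0.125, Y: 0.875)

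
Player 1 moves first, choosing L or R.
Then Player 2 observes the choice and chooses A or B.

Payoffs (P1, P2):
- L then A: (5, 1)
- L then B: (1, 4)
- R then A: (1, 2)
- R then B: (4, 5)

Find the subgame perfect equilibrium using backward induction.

P1 plays R, P2 plays B after L and B after R; Payoff (4, 5)

Work:
Backward induction:
After L: P2 chooses B → P1 gets 1
After R: P2 chooses B → P1 gets 4
P1 chooses R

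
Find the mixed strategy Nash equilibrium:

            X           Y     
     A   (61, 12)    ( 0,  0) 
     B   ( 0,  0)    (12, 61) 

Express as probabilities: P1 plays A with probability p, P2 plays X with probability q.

p = 0.8356, q = 0.1644

Work:
Find probabilities that make opponent indifferent:
P2 chooses q to make P1 indifferent between A and B
P1 chooses p to make P2 indifferent between X and Y
Mixed NE: P1 plays (A: 0.8356, B: 0.1644), P2 plays (X: 0.1644, Y: 0.8356)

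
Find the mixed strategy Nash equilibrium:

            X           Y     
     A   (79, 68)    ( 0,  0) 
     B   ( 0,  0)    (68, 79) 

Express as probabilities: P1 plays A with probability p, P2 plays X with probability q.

p = 0.5374, q = 0.4626

Work:
Find probabilities that make opponent indifferent:
P2 chooses q to make P1 indifferent between A and B
P1 chooses p to make P2 indifferent between X and Y
Mixed NE: P1 plays (A: 0.5374, B: 0.4626), P2 plays (X: 0.4626, Y: 0.5374)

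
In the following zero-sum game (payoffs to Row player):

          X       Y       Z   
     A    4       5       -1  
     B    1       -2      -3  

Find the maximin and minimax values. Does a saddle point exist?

Maximin = -1, Minimax = -1, Saddle: True

Work:
Row minimums: [-1, -3] → maximin = -1
Column maximums: [4, 5, -1] → minimax = -1
Saddle point exists! Game value = -1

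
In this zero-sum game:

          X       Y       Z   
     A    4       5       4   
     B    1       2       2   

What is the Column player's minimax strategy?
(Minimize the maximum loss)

Column should play X or Z (all achieve the minimum), value = 4

Work:
Column player minimizes Row's maximum payoff:
Column X: max payoff to Row = 4
Column Y: max payoff to Row = 5
Column Z: max payoff to Row = 4
Minimum is 4, achieved by columns X, Z (tied).
Each of X or Z is a minimax strategy.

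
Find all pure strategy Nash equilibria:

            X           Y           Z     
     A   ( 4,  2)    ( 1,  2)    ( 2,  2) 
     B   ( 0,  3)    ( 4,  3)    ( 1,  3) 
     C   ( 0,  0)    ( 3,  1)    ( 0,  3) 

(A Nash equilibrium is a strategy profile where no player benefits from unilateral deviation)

Nash equilibrium: (A, X), (A, Z), (B, Y)

Work:
Best responses:
  P1 vs X: payoffs [4, 0, 0] → best response A (payoff 4)
  P1 vs Y: payoffs [1, 4, 3] → best response B (payoff 4)
  P1 vs Z: payoffs [2, 1, 0] → best response A (payoff 2)
  P2 vs A: payoffs [2, 2, 2] → best response X/Y/Z (payoff 2)
  P2 vs B: payoffs [3, 3, 3] → best response X/Y/Z (payoff 3)
  P2 vs C: payoffs [0, 1, 3] → best response Z (payoff 3)
Mutual best responses: (A,X), (A,Z), (B,Y) → Nash equilibria.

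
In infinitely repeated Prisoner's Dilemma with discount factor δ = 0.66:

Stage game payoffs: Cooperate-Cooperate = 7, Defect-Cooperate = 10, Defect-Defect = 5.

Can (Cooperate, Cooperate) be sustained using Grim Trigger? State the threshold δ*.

δ* = 0.6; since δ = 0.66 ≥ 0.6, cooperation can be sustained

Work:
For Grim Trigger:
Cooperate forever: 7/(1-δ)
Defect then punished: 10 + 5·δ/(1-δ)
Need: 7/(1-δ) ≥ 10 + 5·δ/(1-δ)
Solving: δ ≥ (T-R)/(T-P) = (10-7)/(10-5) = 0.6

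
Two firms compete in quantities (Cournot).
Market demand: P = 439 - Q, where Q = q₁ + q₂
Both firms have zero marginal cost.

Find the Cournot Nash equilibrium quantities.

q₁* = q₂* = 146.33; P* = 146.33

Work:
Profit: π_i = P·q_i = (a - q_i - q_j)·q_i
FOC: ∂π_i/∂q_i = a - 2q_i - q_j = 0
Reaction function: q_i = (439 - q_j)/2
Symmetry: q* = 439/3 = 146.33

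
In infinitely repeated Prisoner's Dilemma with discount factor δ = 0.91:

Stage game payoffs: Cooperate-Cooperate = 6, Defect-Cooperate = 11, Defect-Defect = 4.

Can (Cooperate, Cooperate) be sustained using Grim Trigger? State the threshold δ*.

δ* = 0.7143; since δ = 0.91 ≥ 0.7143, cooperation can be sustained

Work:
For Grim Trigger:
Cooperate forever: 6/(1-δ)
Defect then punished: 11 + 4·δ/(1-δ)
Need: 6/(1-δ) ≥ 11 + 4·δ/(1-δ)
Solving: δ ≥ (T-R)/(T-P) = (11-6)/(11-4) = 0.7143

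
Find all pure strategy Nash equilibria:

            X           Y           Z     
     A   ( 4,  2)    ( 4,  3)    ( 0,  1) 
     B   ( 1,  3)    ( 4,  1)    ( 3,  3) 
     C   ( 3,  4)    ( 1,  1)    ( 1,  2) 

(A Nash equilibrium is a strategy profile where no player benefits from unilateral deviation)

Nash equilibrium: (A, Y), (B, Z)

Work:
Best responses:
  P1 vs X: payoffs [4, 1, 3] → best response A (payoff 4)
  P1 vs Y: payoffs [4, 4, 1] → best response A/B (payoff 4)
  P1 vs Z: payoffs [0, 3, 1] → best response B (payoff 3)
  P2 vs A: payoffs [2, 3, 1] → best response Y (payoff 3)
  P2 vs B: payoffs [3, 1, 3] → best response X/Z (payoff 3)
  P2 vs C: payoffs [4, 1, 2] → best response X (payoff 4)
Mutual best responses: (A,Y), (B,Z) → Nash equilibria.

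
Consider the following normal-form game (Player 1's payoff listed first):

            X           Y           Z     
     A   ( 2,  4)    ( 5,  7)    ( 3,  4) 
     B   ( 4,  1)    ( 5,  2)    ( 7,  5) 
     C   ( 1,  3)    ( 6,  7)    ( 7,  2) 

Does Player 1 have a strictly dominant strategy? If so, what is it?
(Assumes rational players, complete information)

No strictly dominant strategy exists for Player 1

Work:
A strategy strictly dominates another if it gives a strictly higher payoff against every opponent action. Compare each pair of P1's strategies column-by-column:
  A vs B: [2 vs 4, 5 vs 5, 3 vs 7] → A does not strictly dominate B (column X: 2 ≤ 4)
  A vs C: [2 vs 1, 5 vs 6, 3 vs 7] → A does not strictly dominate C (column Y: 5 ≤ 6)
  B vs A: [4 vs 2, 5 vs 5, 7 vs 3] → B does not strictly dominate A (column Y: 5 ≤ 5)
  B vs C: [4 vs 1, 5 vs 6, 7 vs 7] → B does not strictly dominate C (column Y: 5 ≤ 6)
  C vs A: [1 vs 2, 6 vs 5, 7 vs 3] → C does not strictly dominate A (column X: 1 ≤ 2)
  C vs B: [1 vs 4, 6 vs 5, 7 vs 7] → C does not strictly dominate B (column X: 1 ≤ 4)
No single strategy strictly dominates all others → no strictly dominant strategy.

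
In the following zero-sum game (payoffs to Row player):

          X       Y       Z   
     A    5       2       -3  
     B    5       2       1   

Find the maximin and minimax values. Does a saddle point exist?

Maximin = 1, Minimax = 1, Saddle: True

Work:
Row minimums: [-3, 1] → maximin = 1
Column maximums: [5, 2, 1] → minimax = 1
Saddle point exists! Game value = 1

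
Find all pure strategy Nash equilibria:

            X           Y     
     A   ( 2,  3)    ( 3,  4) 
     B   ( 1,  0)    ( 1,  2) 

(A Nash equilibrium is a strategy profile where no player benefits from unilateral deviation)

Nash equilibrium: (A, Y)

Work:
Best responses:
  P1 vs X: payoffs [2, 1] → best response A (payoff 2)
  P1 vs Y: payoffs [3, 1] → best response A (payoff 3)
  P2 vs A: payoffs [3, 4] → best response Y (payoff 4)
  P2 vs B: payoffs [0, 2] → best response Y (payoff 2)
Mutual best responses: (A,Y) → Nash equilibria.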